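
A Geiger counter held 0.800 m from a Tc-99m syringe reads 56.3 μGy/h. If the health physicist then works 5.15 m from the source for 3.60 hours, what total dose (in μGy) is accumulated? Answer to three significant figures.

Using I₁d₁² = I₂d₂², rate at 5.15 m:
56.3 × (0.800/5.15)² = 56.3 × 0.02413 = 1.359 μGy/h.
Dose = rate × time = 1.359 μGy/h × 3.600 h = 4.892 μGy.

4.89 μGy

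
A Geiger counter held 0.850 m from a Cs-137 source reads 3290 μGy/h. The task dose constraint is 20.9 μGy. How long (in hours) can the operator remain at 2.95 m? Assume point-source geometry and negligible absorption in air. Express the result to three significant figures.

0.0765 h

Applying the 1/r² law, rate at 2.95 m:
(0.850/2.95)² = 0.08302, so 3290 × 0.08302 = 273.1 μGy/h.
Stay time = 20.9 μGy ÷ 273.1 μGy/h = 0.07653 h.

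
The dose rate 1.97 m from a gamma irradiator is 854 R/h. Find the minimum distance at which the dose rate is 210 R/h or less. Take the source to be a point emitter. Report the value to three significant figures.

3.97 m

Since intensity falls as 1/r², d₂ = d₁·√(I₁/I₂).
I₁/I₂ = 854/210 = 4.067, so d₂ = 1.97 × √4.067 = 3.973 m.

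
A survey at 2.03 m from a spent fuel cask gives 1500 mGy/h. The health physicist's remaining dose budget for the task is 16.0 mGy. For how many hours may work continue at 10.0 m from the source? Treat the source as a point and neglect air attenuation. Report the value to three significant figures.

Intensity scales as (d₁/d₂)², so rate at 10.0 m:
(2.03/10.0)² = 0.04121, so 1500 × 0.04121 = 61.81 mGy/h.
Stay time = 16.0 mGy ÷ 61.81 mGy/h = 0.2589 h.

0.259 h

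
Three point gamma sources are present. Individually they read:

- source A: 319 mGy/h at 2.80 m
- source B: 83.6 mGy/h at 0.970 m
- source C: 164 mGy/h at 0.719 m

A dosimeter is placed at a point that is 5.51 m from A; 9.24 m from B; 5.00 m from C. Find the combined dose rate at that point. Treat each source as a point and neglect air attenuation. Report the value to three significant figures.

86.7 mGy/h

By superposition, sum each source's inverse-square contribution:
A: 319 × (2.80/5.51)² = 82.38 mGy/h
B: 83.6 × (0.970/9.24)² = 0.9213 mGy/h
C: 164 × (0.719/5.00)² = 3.391 mGy/h
Total = 82.38 + 0.9213 + 3.391 = 86.69 mGy/h.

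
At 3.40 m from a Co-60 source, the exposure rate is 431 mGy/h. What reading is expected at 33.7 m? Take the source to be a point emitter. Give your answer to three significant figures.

By the inverse-square law, the rate at 33.7 m is
431 × (3.40/33.7)² = 431 × 0.01018 = 4.388 mGy/h.

4.39 mGy/h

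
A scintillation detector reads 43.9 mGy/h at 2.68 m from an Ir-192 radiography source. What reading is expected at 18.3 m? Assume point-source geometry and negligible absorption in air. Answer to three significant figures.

Since intensity falls as 1/r², the rate at 18.3 m is
43.9 × (2.68/18.3)² = 43.9 × 0.02145 = 0.9417 mGy/h.

0.942 mGy/h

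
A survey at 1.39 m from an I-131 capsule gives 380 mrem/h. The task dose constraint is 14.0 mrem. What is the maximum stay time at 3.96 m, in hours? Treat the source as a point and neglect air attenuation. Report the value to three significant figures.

0.299 h

Since intensity falls as 1/r², rate at 3.96 m:
380 × (1.39/3.96)² = 380 × 0.1232 = 46.82 mrem/h.
Stay time = 14.0 mrem ÷ 46.82 mrem/h = 0.2990 h.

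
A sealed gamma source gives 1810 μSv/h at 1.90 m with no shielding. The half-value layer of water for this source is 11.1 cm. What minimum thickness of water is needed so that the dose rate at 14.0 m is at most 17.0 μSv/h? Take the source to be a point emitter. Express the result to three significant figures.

10.8 cm

At 14.0 m, distance alone gives (1.90/14.0)² = 0.01842, so 1810 × 0.01842 = 33.34 μSv/h.
Further attenuation needed: 33.34/17.0 = 1.961.
n = log₂(1.961) = 0.9716 half-value layers.
Thickness = 0.9716 × 11.1 cm = 10.78 cm.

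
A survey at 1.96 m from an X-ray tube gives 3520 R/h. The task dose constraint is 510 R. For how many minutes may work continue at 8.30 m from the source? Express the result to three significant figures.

156 min

Intensity scales as (d₁/d₂)², so rate at 8.30 m:
(1.96/8.30)² = 0.05576, so 3520 × 0.05576 = 196.3 R/h.
Stay time = 510 R ÷ 196.3 R/h = 2.598 h = 155.9 min.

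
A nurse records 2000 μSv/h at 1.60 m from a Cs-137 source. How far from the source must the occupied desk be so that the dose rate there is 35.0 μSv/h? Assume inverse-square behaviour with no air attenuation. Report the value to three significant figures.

12.1 m

Applying the 1/r² law, d₂ = d₁·√(I₁/I₂).
I₁/I₂ = 2000/35.0 = 57.14, so d₂ = 1.60 × √57.14 = 12.09 m.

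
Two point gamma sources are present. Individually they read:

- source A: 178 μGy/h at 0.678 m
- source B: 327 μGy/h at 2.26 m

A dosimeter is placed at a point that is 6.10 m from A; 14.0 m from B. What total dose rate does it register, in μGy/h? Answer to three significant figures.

10.7 μGy/h

By superposition, sum each source's inverse-square contribution:
A: 178 × (0.678/6.10)² = 2.199 μGy/h
B: 327 × (2.26/14.0)² = 8.521 μGy/h
Total = 2.199 + 8.521 = 10.72 μGy/h.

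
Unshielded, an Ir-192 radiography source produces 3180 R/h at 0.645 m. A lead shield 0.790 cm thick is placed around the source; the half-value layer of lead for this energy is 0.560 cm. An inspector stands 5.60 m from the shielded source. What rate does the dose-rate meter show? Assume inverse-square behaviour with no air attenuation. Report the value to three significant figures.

Distance alone: 3180 × (0.645/5.60)² = 3180 × 0.01327 = 42.20 R/h.
Shield: 0.790/0.560 = 1.411 half-value layers → attenuation 2^(−1.411) = 0.3761.
Combined: 42.20 × 0.3761 = 15.87 R/h.

15.9 R/h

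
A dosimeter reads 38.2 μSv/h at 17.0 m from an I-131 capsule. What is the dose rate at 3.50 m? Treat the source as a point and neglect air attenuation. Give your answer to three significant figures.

Intensity scales as (d₁/d₂)², so the rate at 3.50 m is
(17.0/3.50)² = 23.59, so 38.2 × 23.59 = 901.1 μSv/h.

901 μSv/h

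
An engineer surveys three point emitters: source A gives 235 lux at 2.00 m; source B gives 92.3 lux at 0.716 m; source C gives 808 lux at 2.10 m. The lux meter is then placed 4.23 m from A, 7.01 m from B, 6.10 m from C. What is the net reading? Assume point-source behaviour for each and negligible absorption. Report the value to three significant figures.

Each source contributes Iᵢ·(dᵢ/rᵢ)²; contributions add.
A: 235 × (2.00/4.23)² = 52.53 lux
B: 92.3 × (0.716/7.01)² = 0.9629 lux
C: 808 × (2.10/6.10)² = 95.76 lux
Total = 52.53 + 0.9629 + 95.76 = 149.3 lux.

149 lux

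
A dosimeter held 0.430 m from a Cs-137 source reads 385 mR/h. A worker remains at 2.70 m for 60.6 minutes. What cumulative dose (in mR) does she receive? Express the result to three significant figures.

Applying the 1/r² law, rate at 2.70 m:
385 × (0.430/2.70)² = 385 × 0.02536 = 9.764 mR/h.
Dose = rate × time = 9.764 mR/h × 1.010 h = 9.862 mR.

9.86 mR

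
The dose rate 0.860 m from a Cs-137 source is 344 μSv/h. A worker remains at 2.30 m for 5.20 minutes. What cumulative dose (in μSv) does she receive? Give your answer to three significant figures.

Since intensity falls as 1/r², rate at 2.30 m:
344 × (0.860/2.30)² = 344 × 0.1398 = 48.09 μSv/h.
Dose = rate × time = 48.09 μSv/h × 0.08667 h = 4.168 μSv.

4.17 μSv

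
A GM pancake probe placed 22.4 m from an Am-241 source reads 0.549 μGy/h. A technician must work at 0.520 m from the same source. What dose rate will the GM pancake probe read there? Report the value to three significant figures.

1020 μGy/h

By the inverse-square law, scaling from 22.4 m to 0.520 m:
(22.4/0.520)² = 1856, so 0.549 × 1856 = 1019 μGy/h.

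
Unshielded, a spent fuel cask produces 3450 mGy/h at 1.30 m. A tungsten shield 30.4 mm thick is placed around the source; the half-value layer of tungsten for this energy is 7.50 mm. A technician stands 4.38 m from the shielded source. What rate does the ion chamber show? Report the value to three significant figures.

Distance alone: (1.30/4.38)² = 0.08809, so 3450 × 0.08809 = 303.9 mGy/h.
Shield: 30.4/7.50 = 4.053 half-value layers → attenuation 2^(−4.053) = 0.06025.
Combined: 303.9 × 0.06025 = 18.31 mGy/h.

18.3 mGy/h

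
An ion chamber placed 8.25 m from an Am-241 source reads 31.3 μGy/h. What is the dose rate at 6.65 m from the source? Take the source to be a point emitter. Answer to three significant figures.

48.2 μGy/h

Applying the 1/r² law, scaling from 8.25 m to 6.65 m:
(8.25/6.65)² = 1.539, so 31.3 × 1.539 = 48.17 μGy/h.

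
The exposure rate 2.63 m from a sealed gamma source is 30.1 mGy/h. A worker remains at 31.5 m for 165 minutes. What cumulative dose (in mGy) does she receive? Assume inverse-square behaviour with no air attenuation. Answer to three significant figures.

Applying the 1/r² law, rate at 31.5 m:
30.1 × (2.63/31.5)² = 30.1 × 0.006971 = 0.2098 mGy/h.
Dose = rate × time = 0.2098 mGy/h × 2.750 h = 0.5769 mGy.

0.577 mGy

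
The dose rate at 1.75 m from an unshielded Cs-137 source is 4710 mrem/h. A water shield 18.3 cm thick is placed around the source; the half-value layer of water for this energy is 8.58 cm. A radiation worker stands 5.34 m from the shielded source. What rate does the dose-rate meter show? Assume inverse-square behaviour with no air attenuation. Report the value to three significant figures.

Distance alone: 4710 × (1.75/5.34)² = 4710 × 0.1074 = 505.9 mrem/h.
Shield: 18.3/8.58 = 2.133 half-value layers → attenuation 2^(−2.133) = 0.2280.
Combined: 505.9 × 0.2280 = 115.3 mrem/h.

115 mrem/h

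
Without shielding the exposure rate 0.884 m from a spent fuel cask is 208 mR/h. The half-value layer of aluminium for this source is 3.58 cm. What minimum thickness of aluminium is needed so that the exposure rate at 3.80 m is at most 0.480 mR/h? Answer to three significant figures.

At 3.80 m, distance alone gives (0.884/3.80)² = 0.05412, so 208 × 0.05412 = 11.26 mR/h.
Further attenuation needed: 11.26/0.480 = 23.46.
n = log₂(23.46) = 4.552 half-value layers.
Thickness = 4.552 × 3.58 cm = 16.30 cm.

16.3 cm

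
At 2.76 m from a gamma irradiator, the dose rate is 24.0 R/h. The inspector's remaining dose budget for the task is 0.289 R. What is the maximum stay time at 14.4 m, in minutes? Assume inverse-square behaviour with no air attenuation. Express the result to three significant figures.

19.7 min

Intensity scales as (d₁/d₂)², so rate at 14.4 m:
24.0 × (2.76/14.4)² = 24.0 × 0.03674 = 0.8818 R/h.
Stay time = 0.289 R ÷ 0.8818 R/h = 0.3277 h = 19.66 min.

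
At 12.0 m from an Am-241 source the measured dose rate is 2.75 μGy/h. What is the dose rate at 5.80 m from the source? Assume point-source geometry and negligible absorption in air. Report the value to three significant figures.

11.8 μGy/h

Intensity scales as (d₁/d₂)², so scaling from 12.0 m to 5.80 m:
(12.0/5.80)² = 4.281, so 2.75 × 4.281 = 11.77 μGy/h.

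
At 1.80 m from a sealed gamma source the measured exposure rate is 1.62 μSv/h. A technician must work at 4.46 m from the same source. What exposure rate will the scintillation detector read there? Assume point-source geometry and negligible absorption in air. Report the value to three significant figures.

Applying the 1/r² law, scaling from 1.80 m to 4.46 m:
1.62 × (1.80/4.46)² = 1.62 × 0.1629 = 0.2639 μSv/h.

0.264 μSv/h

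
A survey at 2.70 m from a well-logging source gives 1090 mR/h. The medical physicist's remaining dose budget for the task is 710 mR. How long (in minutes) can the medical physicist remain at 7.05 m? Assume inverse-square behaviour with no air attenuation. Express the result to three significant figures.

Using I₁d₁² = I₂d₂², rate at 7.05 m:
1090 × (2.70/7.05)² = 1090 × 0.1467 = 159.9 mR/h.
Stay time = 710 mR ÷ 159.9 mR/h = 4.440 h = 266.4 min.

266 min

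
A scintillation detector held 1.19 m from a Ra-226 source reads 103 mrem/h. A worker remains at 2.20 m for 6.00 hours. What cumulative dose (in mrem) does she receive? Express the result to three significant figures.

181 mrem

Since intensity falls as 1/r², rate at 2.20 m:
103 × (1.19/2.20)² = 103 × 0.2926 = 30.14 mrem/h.
Dose = rate × time = 30.14 mrem/h × 6.000 h = 180.8 mrem.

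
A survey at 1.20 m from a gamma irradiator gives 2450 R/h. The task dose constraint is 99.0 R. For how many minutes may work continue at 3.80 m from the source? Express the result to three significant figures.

By the inverse-square law, rate at 3.80 m:
2450 × (1.20/3.80)² = 2450 × 0.09972 = 244.3 R/h.
Stay time = 99.0 R ÷ 244.3 R/h = 0.4052 h = 24.31 min.

24.3 min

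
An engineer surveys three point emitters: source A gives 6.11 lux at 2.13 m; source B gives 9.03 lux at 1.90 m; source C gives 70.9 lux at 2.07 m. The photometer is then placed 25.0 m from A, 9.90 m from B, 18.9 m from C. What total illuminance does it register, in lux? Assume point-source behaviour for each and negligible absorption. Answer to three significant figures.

1.23 lux

By superposition, sum each source's inverse-square contribution:
A: 6.11 × (2.13/25.0)² = 0.04435 lux
B: 9.03 × (1.90/9.90)² = 0.3326 lux
C: 70.9 × (2.07/18.9)² = 0.8505 lux
Total = 0.04435 + 0.3326 + 0.8505 = 1.227 lux.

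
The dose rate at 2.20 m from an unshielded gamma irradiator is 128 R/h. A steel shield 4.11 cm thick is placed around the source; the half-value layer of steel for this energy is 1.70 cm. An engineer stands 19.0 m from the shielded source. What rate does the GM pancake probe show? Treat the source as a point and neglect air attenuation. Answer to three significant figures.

Distance alone: (2.20/19.0)² = 0.01341, so 128 × 0.01341 = 1.716 R/h.
Shield: 4.11/1.70 = 2.418 half-value layers → attenuation 2^(−2.418) = 0.1871.
Combined: 1.716 × 0.1871 = 0.3211 R/h.

0.321 R/h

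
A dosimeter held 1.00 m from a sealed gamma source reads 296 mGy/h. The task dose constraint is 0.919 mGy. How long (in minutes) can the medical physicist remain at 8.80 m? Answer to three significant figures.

14.4 min

Using I₁d₁² = I₂d₂², rate at 8.80 m:
296 × (1.00/8.80)² = 296 × 0.01291 = 3.821 mGy/h.
Stay time = 0.919 mGy ÷ 3.821 mGy/h = 0.2405 h = 14.43 min.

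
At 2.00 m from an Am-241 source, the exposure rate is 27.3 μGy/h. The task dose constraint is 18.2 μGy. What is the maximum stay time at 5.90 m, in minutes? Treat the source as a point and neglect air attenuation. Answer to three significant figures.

348 min

Intensity scales as (d₁/d₂)², so rate at 5.90 m:
27.3 × (2.00/5.90)² = 27.3 × 0.1149 = 3.137 μGy/h.
Stay time = 18.2 μGy ÷ 3.137 μGy/h = 5.802 h = 348.1 min.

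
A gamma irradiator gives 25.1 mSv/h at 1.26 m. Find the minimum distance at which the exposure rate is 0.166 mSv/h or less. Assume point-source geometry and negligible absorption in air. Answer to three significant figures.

15.5 m

Applying the 1/r² law, d₂ = d₁·√(I₁/I₂).
I₁/I₂ = 25.1/0.166 = 151.2, so d₂ = 1.26 × √151.2 = 15.49 m.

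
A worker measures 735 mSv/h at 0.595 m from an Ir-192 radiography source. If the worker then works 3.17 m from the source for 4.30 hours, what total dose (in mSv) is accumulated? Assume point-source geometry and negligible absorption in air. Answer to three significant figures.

By the inverse-square law, rate at 3.17 m:
(0.595/3.17)² = 0.03523, so 735 × 0.03523 = 25.89 mSv/h.
Dose = rate × time = 25.89 mSv/h × 4.300 h = 111.3 mSv.

111 mSv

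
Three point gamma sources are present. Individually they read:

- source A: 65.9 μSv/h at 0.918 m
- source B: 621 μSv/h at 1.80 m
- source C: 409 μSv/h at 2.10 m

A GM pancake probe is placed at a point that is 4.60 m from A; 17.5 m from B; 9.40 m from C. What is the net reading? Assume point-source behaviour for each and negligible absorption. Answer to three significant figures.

29.6 μSv/h

Each source contributes Iᵢ·(dᵢ/rᵢ)²; contributions add.
A: 65.9 × (0.918/4.60)² = 2.625 μSv/h
B: 621 × (1.80/17.5)² = 6.570 μSv/h
C: 409 × (2.10/9.40)² = 20.41 μSv/h
Total = 2.625 + 6.570 + 20.41 = 29.61 μSv/h.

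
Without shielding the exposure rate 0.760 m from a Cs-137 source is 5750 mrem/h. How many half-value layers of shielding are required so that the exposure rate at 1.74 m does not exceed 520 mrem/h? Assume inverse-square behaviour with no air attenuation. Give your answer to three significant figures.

1.08 half-value layers

At 1.74 m, distance alone gives (0.760/1.74)² = 0.1908, so 5750 × 0.1908 = 1097 mrem/h.
Further attenuation needed: 1097/520 = 2.110.
n = log₂(2.110) = 1.077 half-value layers.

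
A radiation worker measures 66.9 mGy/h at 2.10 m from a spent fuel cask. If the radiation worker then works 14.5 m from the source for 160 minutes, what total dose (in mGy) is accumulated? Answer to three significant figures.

3.74 mGy

By the inverse-square law, rate at 14.5 m:
(2.10/14.5)² = 0.02098, so 66.9 × 0.02098 = 1.404 mGy/h.
Dose = rate × time = 1.404 mGy/h × 2.667 h = 3.744 mGy.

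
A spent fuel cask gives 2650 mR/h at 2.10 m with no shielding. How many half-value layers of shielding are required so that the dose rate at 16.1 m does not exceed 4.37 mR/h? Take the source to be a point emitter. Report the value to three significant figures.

3.37 half-value layers

At 16.1 m, distance alone gives (2.10/16.1)² = 0.01701, so 2650 × 0.01701 = 45.08 mR/h.
Further attenuation needed: 45.08/4.37 = 10.32.
n = log₂(10.32) = 3.367 half-value layers.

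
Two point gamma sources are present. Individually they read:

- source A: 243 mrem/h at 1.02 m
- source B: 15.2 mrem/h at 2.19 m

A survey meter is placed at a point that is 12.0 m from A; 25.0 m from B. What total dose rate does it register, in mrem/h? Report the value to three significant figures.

1.87 mrem/h

Each source contributes Iᵢ·(dᵢ/rᵢ)²; contributions add.
A: 243 × (1.02/12.0)² = 1.756 mrem/h
B: 15.2 × (2.19/25.0)² = 0.1166 mrem/h
Total = 1.756 + 0.1166 = 1.873 mrem/h.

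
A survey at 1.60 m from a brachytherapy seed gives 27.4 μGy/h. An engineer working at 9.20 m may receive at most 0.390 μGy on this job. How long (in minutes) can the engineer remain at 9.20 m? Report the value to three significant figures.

Intensity scales as (d₁/d₂)², so rate at 9.20 m:
27.4 × (1.60/9.20)² = 27.4 × 0.03025 = 0.8288 μGy/h.
Stay time = 0.390 μGy ÷ 0.8288 μGy/h = 0.4706 h = 28.24 min.

28.2 min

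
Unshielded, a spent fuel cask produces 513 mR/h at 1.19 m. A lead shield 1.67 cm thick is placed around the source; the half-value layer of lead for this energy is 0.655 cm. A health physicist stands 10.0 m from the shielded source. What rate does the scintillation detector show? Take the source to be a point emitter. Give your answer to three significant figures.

1.24 mR/h

Distance alone: (1.19/10.0)² = 0.01416, so 513 × 0.01416 = 7.264 mR/h.
Shield: 1.67/0.655 = 2.550 half-value layers → attenuation 2^(−2.550) = 0.1708.
Combined: 7.264 × 0.1708 = 1.241 mR/h.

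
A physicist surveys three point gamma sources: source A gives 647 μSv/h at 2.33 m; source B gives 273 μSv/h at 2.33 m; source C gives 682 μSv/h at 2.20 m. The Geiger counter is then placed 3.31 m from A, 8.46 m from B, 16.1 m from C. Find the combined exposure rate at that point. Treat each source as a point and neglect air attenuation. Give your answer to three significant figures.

Each source contributes Iᵢ·(dᵢ/rᵢ)²; contributions add.
A: 647 × (2.33/3.31)² = 320.6 μSv/h
B: 273 × (2.33/8.46)² = 20.71 μSv/h
C: 682 × (2.20/16.1)² = 12.73 μSv/h
Total = 320.6 + 20.71 + 12.73 = 354.0 μSv/h.

354 μSv/h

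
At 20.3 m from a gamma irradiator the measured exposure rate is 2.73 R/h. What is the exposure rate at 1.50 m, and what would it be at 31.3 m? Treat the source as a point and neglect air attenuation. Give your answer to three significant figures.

By the inverse-square law,
At 1.50 m: 2.73 × (20.3/1.50)² = 2.73 × 183.2 = 500.1 R/h
At 31.3 m: (1.50/31.3)² = 0.002297, so 500.1 × 0.002297 = 1.149 R/h.

500 R/h; 1.15 R/h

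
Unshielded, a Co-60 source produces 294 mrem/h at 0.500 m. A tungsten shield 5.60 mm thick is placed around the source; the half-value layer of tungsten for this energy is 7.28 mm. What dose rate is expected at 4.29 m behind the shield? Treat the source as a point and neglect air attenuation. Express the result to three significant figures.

Distance alone: 294 × (0.500/4.29)² = 294 × 0.01358 = 3.993 mrem/h.
Shield: 5.60/7.28 = 0.7692 half-value layers → attenuation 2^(−0.7692) = 0.5867.
Combined: 3.993 × 0.5867 = 2.343 mrem/h.

2.34 mrem/h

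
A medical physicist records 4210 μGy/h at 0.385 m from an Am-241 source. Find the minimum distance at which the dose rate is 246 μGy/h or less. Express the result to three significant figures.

Since intensity falls as 1/r², d₂ = d₁·√(I₁/I₂).
I₁/I₂ = 4210/246 = 17.11, so d₂ = 0.385 × √17.11 = 1.593 m.

1.59 m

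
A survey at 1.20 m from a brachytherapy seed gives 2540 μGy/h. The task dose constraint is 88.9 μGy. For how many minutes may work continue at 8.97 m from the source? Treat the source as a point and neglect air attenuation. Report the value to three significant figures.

117 min

Intensity scales as (d₁/d₂)², so rate at 8.97 m:
2540 × (1.20/8.97)² = 2540 × 0.01790 = 45.47 μGy/h.
Stay time = 88.9 μGy ÷ 45.47 μGy/h = 1.955 h = 117.3 min.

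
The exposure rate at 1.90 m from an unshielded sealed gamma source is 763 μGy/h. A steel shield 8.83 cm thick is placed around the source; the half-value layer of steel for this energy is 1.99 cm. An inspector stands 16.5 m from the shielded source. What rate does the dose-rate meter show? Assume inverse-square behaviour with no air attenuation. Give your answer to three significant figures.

0.467 μGy/h

Distance alone: 763 × (1.90/16.5)² = 763 × 0.01326 = 10.12 μGy/h.
Shield: 8.83/1.99 = 4.437 half-value layers → attenuation 2^(−4.437) = 0.04617.
Combined: 10.12 × 0.04617 = 0.4672 μGy/h.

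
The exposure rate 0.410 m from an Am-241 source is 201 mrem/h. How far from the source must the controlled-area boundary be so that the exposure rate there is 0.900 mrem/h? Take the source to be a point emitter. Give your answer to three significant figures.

6.13 m

By the inverse-square law, d₂ = d₁·√(I₁/I₂).
I₁/I₂ = 201/0.900 = 223.3, so d₂ = 0.410 × √223.3 = 6.127 m.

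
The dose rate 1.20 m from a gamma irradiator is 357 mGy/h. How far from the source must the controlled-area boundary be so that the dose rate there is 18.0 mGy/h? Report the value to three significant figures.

5.34 m

Intensity scales as (d₁/d₂)², so d₂ = d₁·√(I₁/I₂).
I₁/I₂ = 357/18.0 = 19.83, so d₂ = 1.20 × √19.83 = 5.344 m.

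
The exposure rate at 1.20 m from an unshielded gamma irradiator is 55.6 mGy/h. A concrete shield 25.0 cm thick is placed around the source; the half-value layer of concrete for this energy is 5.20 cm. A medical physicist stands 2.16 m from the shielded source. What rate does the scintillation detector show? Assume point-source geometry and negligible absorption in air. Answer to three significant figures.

Distance alone: (1.20/2.16)² = 0.3086, so 55.6 × 0.3086 = 17.16 mGy/h.
Shield: 25.0/5.20 = 4.808 half-value layers → attenuation 2^(−4.808) = 0.03570.
Combined: 17.16 × 0.03570 = 0.6126 mGy/h.

0.613 mGy/h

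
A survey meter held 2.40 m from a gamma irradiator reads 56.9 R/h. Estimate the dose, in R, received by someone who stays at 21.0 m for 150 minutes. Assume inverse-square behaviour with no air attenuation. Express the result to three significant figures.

1.86 R

Using I₁d₁² = I₂d₂², rate at 21.0 m:
56.9 × (2.40/21.0)² = 56.9 × 0.01306 = 0.7431 R/h.
Dose = rate × time = 0.7431 R/h × 2.500 h = 1.858 R.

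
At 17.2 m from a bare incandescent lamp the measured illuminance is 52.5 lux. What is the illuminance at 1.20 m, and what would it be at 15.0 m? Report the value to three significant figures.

10800 lux; 69.0 lux

Intensity scales as (d₁/d₂)², so
At 1.20 m: (17.2/1.20)² = 205.4, so 52.5 × 205.4 = 10780 lux
At 15.0 m: 10780 × (1.20/15.0)² = 10780 × 0.006400 = 68.99 lux.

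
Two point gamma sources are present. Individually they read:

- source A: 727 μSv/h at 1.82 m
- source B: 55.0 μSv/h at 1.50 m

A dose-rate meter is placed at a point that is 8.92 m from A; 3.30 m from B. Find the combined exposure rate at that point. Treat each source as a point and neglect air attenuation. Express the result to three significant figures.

Each source contributes Iᵢ·(dᵢ/rᵢ)²; contributions add.
A: 727 × (1.82/8.92)² = 30.27 μSv/h
B: 55.0 × (1.50/3.30)² = 11.36 μSv/h
Total = 30.27 + 11.36 = 41.63 μSv/h.

41.6 μSv/h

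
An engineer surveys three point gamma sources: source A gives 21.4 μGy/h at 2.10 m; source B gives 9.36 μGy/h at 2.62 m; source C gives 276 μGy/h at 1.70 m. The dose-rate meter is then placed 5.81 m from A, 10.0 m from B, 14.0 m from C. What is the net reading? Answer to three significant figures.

7.51 μGy/h

Each source contributes Iᵢ·(dᵢ/rᵢ)²; contributions add.
A: 21.4 × (2.10/5.81)² = 2.796 μGy/h
B: 9.36 × (2.62/10.0)² = 0.6425 μGy/h
C: 276 × (1.70/14.0)² = 4.070 μGy/h
Total = 2.796 + 0.6425 + 4.070 = 7.508 μGy/h.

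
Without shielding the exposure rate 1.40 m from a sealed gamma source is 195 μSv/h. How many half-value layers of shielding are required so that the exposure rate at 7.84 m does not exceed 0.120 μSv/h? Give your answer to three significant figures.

At 7.84 m, distance alone gives 195 × (1.40/7.84)² = 195 × 0.03189 = 6.219 μSv/h.
Further attenuation needed: 6.219/0.120 = 51.83.
n = log₂(51.83) = 5.696 half-value layers.

5.70 half-value layers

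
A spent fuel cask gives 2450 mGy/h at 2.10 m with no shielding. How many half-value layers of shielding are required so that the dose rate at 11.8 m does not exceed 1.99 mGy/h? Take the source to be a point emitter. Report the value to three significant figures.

At 11.8 m, distance alone gives (2.10/11.8)² = 0.03167, so 2450 × 0.03167 = 77.59 mGy/h.
Further attenuation needed: 77.59/1.99 = 38.99.
n = log₂(38.99) = 5.285 half-value layers.

5.29 half-value layers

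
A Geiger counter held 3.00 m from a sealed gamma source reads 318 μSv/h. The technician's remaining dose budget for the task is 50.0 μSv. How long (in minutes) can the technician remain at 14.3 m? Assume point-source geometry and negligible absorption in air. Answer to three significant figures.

Using I₁d₁² = I₂d₂², rate at 14.3 m:
318 × (3.00/14.3)² = 318 × 0.04401 = 14.00 μSv/h.
Stay time = 50.0 μSv ÷ 14.00 μSv/h = 3.571 h = 214.3 min.

214 min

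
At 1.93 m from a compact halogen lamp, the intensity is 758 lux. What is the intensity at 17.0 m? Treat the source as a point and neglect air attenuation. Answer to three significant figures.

Intensity scales as (d₁/d₂)², so the rate at 17.0 m is
758 × (1.93/17.0)² = 758 × 0.01289 = 9.771 lux.

9.77 lux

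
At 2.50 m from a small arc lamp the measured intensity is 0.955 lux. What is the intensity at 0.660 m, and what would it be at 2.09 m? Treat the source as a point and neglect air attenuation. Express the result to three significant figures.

13.7 lux; 1.37 lux

Since intensity falls as 1/r²,
At 0.660 m: 0.955 × (2.50/0.660)² = 0.955 × 14.35 = 13.70 lux
At 2.09 m: (0.660/2.09)² = 0.09972, so 13.70 × 0.09972 = 1.366 lux.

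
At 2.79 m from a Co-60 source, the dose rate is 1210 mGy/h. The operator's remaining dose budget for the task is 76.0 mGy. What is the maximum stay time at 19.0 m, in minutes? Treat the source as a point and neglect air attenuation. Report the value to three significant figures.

Intensity scales as (d₁/d₂)², so rate at 19.0 m:
1210 × (2.79/19.0)² = 1210 × 0.02156 = 26.09 mGy/h.
Stay time = 76.0 mGy ÷ 26.09 mGy/h = 2.913 h = 174.8 min.

175 min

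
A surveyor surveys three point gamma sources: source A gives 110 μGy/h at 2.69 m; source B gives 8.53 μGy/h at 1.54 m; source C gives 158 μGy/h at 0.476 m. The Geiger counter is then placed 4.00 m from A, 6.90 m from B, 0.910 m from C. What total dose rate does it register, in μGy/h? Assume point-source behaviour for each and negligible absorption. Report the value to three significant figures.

93.4 μGy/h

Each source contributes Iᵢ·(dᵢ/rᵢ)²; contributions add.
A: 110 × (2.69/4.00)² = 49.75 μGy/h
B: 8.53 × (1.54/6.90)² = 0.4249 μGy/h
C: 158 × (0.476/0.910)² = 43.23 μGy/h
Total = 49.75 + 0.4249 + 43.23 = 93.40 μGy/h.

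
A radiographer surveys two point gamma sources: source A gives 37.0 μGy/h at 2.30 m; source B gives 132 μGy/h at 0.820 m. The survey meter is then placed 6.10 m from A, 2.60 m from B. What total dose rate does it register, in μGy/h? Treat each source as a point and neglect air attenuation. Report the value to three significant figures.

Each source contributes Iᵢ·(dᵢ/rᵢ)²; contributions add.
A: 37.0 × (2.30/6.10)² = 5.260 μGy/h
B: 132 × (0.820/2.60)² = 13.13 μGy/h
Total = 5.260 + 13.13 = 18.39 μGy/h.

18.4 μGy/h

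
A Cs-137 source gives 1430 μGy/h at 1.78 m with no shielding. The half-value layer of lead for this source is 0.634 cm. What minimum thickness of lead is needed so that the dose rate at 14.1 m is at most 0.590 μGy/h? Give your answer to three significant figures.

At 14.1 m, distance alone gives (1.78/14.1)² = 0.01594, so 1430 × 0.01594 = 22.79 μGy/h.
Further attenuation needed: 22.79/0.590 = 38.63.
n = log₂(38.63) = 5.272 half-value layers.
Thickness = 5.272 × 0.634 cm = 3.342 cm.

3.34 cm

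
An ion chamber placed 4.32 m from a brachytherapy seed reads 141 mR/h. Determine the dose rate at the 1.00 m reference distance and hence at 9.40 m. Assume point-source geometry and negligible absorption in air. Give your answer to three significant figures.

Intensity scales as (d₁/d₂)², so
At 1.00 m: (4.32/1.00)² = 18.66, so 141 × 18.66 = 2631 mR/h
At 9.40 m: (1.00/9.40)² = 0.01132, so 2631 × 0.01132 = 29.78 mR/h.

2630 mR/h; 29.8 mR/h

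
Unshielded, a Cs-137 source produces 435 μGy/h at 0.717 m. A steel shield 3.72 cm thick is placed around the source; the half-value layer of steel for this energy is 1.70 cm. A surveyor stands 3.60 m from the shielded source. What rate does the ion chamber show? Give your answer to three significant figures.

3.79 μGy/h

Distance alone: (0.717/3.60)² = 0.03967, so 435 × 0.03967 = 17.26 μGy/h.
Shield: 3.72/1.70 = 2.188 half-value layers → attenuation 2^(−2.188) = 0.2195.
Combined: 17.26 × 0.2195 = 3.789 μGy/h.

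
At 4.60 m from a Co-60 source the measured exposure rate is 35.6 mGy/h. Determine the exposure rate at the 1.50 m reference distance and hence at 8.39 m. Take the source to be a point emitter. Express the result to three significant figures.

335 mGy/h; 10.7 mGy/h

Applying the 1/r² law,
At 1.50 m: 35.6 × (4.60/1.50)² = 35.6 × 9.404 = 334.8 mGy/h
At 8.39 m: (1.50/8.39)² = 0.03196, so 334.8 × 0.03196 = 10.70 mGy/h.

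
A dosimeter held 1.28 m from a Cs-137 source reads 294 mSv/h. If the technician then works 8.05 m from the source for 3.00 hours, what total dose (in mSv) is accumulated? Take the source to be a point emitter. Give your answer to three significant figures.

22.3 mSv

Since intensity falls as 1/r², rate at 8.05 m:
(1.28/8.05)² = 0.02528, so 294 × 0.02528 = 7.432 mSv/h.
Dose = rate × time = 7.432 mSv/h × 3.000 h = 22.30 mSv.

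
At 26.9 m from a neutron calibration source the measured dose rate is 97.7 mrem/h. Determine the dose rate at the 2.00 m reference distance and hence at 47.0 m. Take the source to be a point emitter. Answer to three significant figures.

17700 mrem/h; 32.0 mrem/h

Intensity scales as (d₁/d₂)², so
At 2.00 m: (26.9/2.00)² = 180.9, so 97.7 × 180.9 = 17670 mrem/h
At 47.0 m: (2.00/47.0)² = 0.001811, so 17670 × 0.001811 = 32.00 mrem/h.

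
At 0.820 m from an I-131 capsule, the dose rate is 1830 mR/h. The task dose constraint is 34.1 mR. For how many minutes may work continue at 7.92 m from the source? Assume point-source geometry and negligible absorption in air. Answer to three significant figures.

104 min

Applying the 1/r² law, rate at 7.92 m:
1830 × (0.820/7.92)² = 1830 × 0.01072 = 19.62 mR/h.
Stay time = 34.1 mR ÷ 19.62 mR/h = 1.738 h = 104.3 min.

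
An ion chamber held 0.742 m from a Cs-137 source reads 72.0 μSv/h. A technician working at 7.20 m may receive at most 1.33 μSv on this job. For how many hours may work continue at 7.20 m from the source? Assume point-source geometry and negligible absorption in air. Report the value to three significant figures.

1.74 h

Since intensity falls as 1/r², rate at 7.20 m:
(0.742/7.20)² = 0.01062, so 72.0 × 0.01062 = 0.7646 μSv/h.
Stay time = 1.33 μSv ÷ 0.7646 μSv/h = 1.739 h.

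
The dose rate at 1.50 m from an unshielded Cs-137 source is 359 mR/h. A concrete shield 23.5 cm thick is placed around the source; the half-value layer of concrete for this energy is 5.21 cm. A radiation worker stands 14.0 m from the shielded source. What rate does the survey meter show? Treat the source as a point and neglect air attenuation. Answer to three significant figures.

Distance alone: (1.50/14.0)² = 0.01148, so 359 × 0.01148 = 4.121 mR/h.
Shield: 23.5/5.21 = 4.511 half-value layers → attenuation 2^(−4.511) = 0.04386.
Combined: 4.121 × 0.04386 = 0.1807 mR/h.

0.181 mR/h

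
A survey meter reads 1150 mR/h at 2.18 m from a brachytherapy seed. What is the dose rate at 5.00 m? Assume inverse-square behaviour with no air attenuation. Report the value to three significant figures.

Intensity scales as (d₁/d₂)², so the rate at 5.00 m is
(2.18/5.00)² = 0.1901, so 1150 × 0.1901 = 218.6 mR/h.

219 mR/h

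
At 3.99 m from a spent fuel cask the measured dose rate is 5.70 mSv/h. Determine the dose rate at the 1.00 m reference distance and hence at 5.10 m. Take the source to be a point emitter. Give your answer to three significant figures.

Since intensity falls as 1/r²,
At 1.00 m: (3.99/1.00)² = 15.92, so 5.70 × 15.92 = 90.74 mSv/h
At 5.10 m: 90.74 × (1.00/5.10)² = 90.74 × 0.03845 = 3.489 mSv/h.

90.7 mSv/h; 3.49 mSv/h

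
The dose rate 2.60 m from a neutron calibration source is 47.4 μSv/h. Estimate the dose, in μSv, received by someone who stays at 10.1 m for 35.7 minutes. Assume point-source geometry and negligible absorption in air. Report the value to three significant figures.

Intensity scales as (d₁/d₂)², so rate at 10.1 m:
(2.60/10.1)² = 0.06627, so 47.4 × 0.06627 = 3.141 μSv/h.
Dose = rate × time = 3.141 μSv/h × 0.5950 h = 1.869 μSv.

1.87 μSv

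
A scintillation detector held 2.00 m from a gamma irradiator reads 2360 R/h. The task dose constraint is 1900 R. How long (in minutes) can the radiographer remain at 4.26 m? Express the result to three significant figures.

Applying the 1/r² law, rate at 4.26 m:
(2.00/4.26)² = 0.2204, so 2360 × 0.2204 = 520.1 R/h.
Stay time = 1900 R ÷ 520.1 R/h = 3.653 h = 219.2 min.

219 min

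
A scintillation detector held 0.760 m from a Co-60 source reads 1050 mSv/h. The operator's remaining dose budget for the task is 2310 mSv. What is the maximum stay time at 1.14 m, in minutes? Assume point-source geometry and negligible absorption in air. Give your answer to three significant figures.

297 min

Intensity scales as (d₁/d₂)², so rate at 1.14 m:
(0.760/1.14)² = 0.4444, so 1050 × 0.4444 = 466.6 mSv/h.
Stay time = 2310 mSv ÷ 466.6 mSv/h = 4.951 h = 297.1 min.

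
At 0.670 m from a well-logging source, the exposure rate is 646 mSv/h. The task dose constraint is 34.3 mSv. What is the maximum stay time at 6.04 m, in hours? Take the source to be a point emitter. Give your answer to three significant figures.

4.32 h

Since intensity falls as 1/r², rate at 6.04 m:
646 × (0.670/6.04)² = 646 × 0.01230 = 7.946 mSv/h.
Stay time = 34.3 mSv ÷ 7.946 mSv/h = 4.317 h.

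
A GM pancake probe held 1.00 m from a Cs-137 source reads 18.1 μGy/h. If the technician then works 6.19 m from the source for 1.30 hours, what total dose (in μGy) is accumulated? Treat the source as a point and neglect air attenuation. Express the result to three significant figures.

0.614 μGy

By the inverse-square law, rate at 6.19 m:
18.1 × (1.00/6.19)² = 18.1 × 0.02610 = 0.4724 μGy/h.
Dose = rate × time = 0.4724 μGy/h × 1.300 h = 0.6141 μGy.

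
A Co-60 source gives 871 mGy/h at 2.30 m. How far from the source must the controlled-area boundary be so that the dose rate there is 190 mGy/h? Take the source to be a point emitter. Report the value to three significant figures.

By the inverse-square law, d₂ = d₁·√(I₁/I₂).
I₁/I₂ = 871/190 = 4.584, so d₂ = 2.30 × √4.584 = 4.924 m.

4.92 m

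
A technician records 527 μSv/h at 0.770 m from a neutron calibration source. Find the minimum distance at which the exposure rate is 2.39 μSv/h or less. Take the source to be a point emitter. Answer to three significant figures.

11.4 m

Since intensity falls as 1/r², d₂ = d₁·√(I₁/I₂).
I₁/I₂ = 527/2.39 = 220.5, so d₂ = 0.770 × √220.5 = 11.43 m.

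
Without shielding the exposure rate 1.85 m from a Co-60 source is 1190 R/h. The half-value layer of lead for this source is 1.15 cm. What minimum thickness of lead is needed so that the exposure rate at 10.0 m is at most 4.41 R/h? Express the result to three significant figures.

3.69 cm

At 10.0 m, distance alone gives (1.85/10.0)² = 0.03422, so 1190 × 0.03422 = 40.72 R/h.
Further attenuation needed: 40.72/4.41 = 9.234.
n = log₂(9.234) = 3.207 half-value layers.
Thickness = 3.207 × 1.15 cm = 3.688 cm.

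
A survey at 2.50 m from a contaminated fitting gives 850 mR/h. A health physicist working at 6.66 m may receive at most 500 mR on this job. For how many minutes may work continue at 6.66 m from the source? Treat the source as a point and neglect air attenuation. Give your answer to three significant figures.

Using I₁d₁² = I₂d₂², rate at 6.66 m:
850 × (2.50/6.66)² = 850 × 0.1409 = 119.8 mR/h.
Stay time = 500 mR ÷ 119.8 mR/h = 4.174 h = 250.4 min.

250 min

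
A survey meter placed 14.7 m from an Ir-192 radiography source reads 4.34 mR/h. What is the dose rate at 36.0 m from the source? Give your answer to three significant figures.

Intensity scales as (d₁/d₂)², so scaling from 14.7 m to 36.0 m:
4.34 × (14.7/36.0)² = 4.34 × 0.1667 = 0.7235 mR/h.

0.724 mR/h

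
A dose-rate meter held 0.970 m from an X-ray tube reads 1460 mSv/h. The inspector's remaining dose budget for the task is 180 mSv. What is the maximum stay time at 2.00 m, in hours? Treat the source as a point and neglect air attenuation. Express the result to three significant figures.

Since intensity falls as 1/r², rate at 2.00 m:
1460 × (0.970/2.00)² = 1460 × 0.2352 = 343.4 mSv/h.
Stay time = 180 mSv ÷ 343.4 mSv/h = 0.5242 h.

0.524 h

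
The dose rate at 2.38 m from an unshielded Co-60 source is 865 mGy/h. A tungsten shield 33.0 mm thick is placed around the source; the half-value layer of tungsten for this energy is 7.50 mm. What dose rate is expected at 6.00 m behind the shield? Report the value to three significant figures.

6.45 mGy/h

Distance alone: (2.38/6.00)² = 0.1573, so 865 × 0.1573 = 136.1 mGy/h.
Shield: 33.0/7.50 = 4.400 half-value layers → attenuation 2^(−4.400) = 0.04737.
Combined: 136.1 × 0.04737 = 6.447 mGy/h.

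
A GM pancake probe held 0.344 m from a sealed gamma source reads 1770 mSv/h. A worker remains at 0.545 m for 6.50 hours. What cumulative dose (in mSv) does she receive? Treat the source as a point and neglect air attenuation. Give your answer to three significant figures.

Applying the 1/r² law, rate at 0.545 m:
(0.344/0.545)² = 0.3984, so 1770 × 0.3984 = 705.2 mSv/h.
Dose = rate × time = 705.2 mSv/h × 6.500 h = 4584 mSv.

4580 mSv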